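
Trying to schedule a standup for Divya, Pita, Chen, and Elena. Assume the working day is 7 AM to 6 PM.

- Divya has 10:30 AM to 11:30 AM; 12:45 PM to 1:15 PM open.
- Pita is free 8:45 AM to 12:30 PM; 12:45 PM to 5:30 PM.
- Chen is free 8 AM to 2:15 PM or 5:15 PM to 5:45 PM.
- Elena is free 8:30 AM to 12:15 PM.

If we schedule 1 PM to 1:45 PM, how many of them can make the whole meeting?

Pita and Chen can make the full 13:00-13:45 slot — that's 2.

2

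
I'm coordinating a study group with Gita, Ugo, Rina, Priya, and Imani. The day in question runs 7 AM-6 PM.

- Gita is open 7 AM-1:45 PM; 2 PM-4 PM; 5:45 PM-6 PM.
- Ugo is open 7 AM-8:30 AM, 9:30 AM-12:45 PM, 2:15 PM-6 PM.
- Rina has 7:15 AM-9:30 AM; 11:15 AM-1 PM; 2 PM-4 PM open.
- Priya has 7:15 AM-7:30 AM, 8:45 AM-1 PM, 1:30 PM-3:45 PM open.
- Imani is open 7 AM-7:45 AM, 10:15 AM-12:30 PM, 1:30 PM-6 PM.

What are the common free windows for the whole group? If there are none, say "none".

07:15-07:30, 11:15-12:30, 14:15-15:45

Gita ∩ Ugo: 07:00-08:30, 09:30-12:45, 14:15-16:00, 17:45-18:00.
Gita ∩ Ugo ∩ Rina: 07:15-08:30, 11:15-12:45, 14:15-16:00.
Gita ∩ Ugo ∩ Rina ∩ Priya: 07:15-07:30, 11:15-12:45, 14:15-15:45.
Gita ∩ Ugo ∩ Rina ∩ Priya ∩ Imani: 07:15-07:30, 11:15-12:30, 14:15-15:45.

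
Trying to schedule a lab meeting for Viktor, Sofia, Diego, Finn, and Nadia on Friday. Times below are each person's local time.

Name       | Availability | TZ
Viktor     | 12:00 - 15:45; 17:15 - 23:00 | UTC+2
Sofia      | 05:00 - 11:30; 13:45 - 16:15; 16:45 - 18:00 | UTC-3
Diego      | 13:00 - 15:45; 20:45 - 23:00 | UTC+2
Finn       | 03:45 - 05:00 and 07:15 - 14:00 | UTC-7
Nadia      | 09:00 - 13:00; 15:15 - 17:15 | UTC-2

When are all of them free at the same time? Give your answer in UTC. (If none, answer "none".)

11:00-12:00, 18:45-19:15

Viktor in UTC: 10:00-13:45, 15:15-21:00 (subtract 2h to convert from UTC+2).
Sofia in UTC: 08:00-14:30, 16:45-19:15, 19:45-21:00 (add 3h to convert from UTC-3).
Diego in UTC: 11:00-13:45, 18:45-21:00 (subtract 2h to convert from UTC+2).
Finn in UTC: 10:45-12:00, 14:15-21:00 (add 7h to convert from UTC-7).
Nadia in UTC: 11:00-15:00, 17:15-19:15 (add 2h to convert from UTC-2).
Viktor ∩ Sofia: 10:00-13:45, 16:45-19:15, 19:45-21:00.
Viktor ∩ Sofia ∩ Diego: 11:00-13:45, 18:45-19:15, 19:45-21:00.
Viktor ∩ Sofia ∩ Diego ∩ Finn: 11:00-12:00, 18:45-19:15, 19:45-21:00.
Viktor ∩ Sofia ∩ Diego ∩ Finn ∩ Nadia: 11:00-12:00, 18:45-19:15.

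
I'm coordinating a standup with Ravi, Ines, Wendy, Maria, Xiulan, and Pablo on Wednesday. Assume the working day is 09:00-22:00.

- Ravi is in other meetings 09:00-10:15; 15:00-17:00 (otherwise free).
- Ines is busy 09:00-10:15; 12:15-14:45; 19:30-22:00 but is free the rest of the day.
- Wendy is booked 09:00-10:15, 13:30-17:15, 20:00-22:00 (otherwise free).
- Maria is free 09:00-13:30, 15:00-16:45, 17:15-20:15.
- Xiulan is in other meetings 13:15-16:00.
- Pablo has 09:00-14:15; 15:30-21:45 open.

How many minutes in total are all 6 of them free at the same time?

Ravi free: 10:15-15:00, 17:00-22:00 (invert busy blocks within the working day).
Ines free: 10:15-12:15, 14:45-19:30 (invert busy blocks within the working day).
Wendy free: 10:15-13:30, 17:15-20:00 (invert busy blocks within the working day).
Maria free: 09:00-13:30, 15:00-16:45, 17:15-20:15.
Xiulan free: 09:00-13:15, 16:00-22:00 (invert busy blocks within the working day).
Pablo free: 09:00-14:15, 15:30-21:45.
Ravi ∩ Ines: 10:15-12:15, 14:45-15:00, 17:00-19:30.
Ravi ∩ Ines ∩ Wendy: 10:15-12:15, 17:15-19:30.
Ravi ∩ Ines ∩ Wendy ∩ Maria: 10:15-12:15, 17:15-19:30.
Ravi ∩ Ines ∩ Wendy ∩ Maria ∩ Xiulan: 10:15-12:15, 17:15-19:30.
Ravi ∩ Ines ∩ Wendy ∩ Maria ∩ Xiulan ∩ Pablo: 10:15-12:15, 17:15-19:30.
So the common availability across everyone is 10:15-12:15, 17:15-19:30.
Summing the common windows: 120 + 135 = 255 minutes.

255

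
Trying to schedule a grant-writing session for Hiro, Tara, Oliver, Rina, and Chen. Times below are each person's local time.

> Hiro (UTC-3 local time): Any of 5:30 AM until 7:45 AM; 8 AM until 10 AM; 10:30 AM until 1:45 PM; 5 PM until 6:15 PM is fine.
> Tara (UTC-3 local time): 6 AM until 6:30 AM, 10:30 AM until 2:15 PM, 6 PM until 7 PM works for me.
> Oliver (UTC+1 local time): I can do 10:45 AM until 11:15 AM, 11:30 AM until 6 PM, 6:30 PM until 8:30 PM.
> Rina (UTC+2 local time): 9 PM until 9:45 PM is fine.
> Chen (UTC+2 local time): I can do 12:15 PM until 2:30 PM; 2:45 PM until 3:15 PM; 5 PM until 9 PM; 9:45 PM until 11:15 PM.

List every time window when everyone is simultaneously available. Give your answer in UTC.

Hiro in UTC: 08:30-10:45, 11:00-13:00, 13:30-16:45, 20:00-21:15 (add 3h to convert from UTC-3).
Tara in UTC: 09:00-09:30, 13:30-17:15, 21:00-22:00 (add 3h to convert from UTC-3).
Oliver in UTC: 09:45-10:15, 10:30-17:00, 17:30-19:30 (subtract 1h to convert from UTC+1).
Rina in UTC: 19:00-19:45 (subtract 2h to convert from UTC+2).
Chen in UTC: 10:15-12:30, 12:45-13:15, 15:00-19:00, 19:45-21:15 (subtract 2h to convert from UTC+2).
Hiro ∩ Tara: 09:00-09:30, 13:30-16:45, 21:00-21:15.
Hiro ∩ Tara ∩ Oliver: 13:30-16:45.
Hiro ∩ Tara ∩ Oliver ∩ Rina: ∅.
Hiro ∩ Tara ∩ Oliver ∩ Rina ∩ Chen: ∅.
There is no time when everyone is free.

none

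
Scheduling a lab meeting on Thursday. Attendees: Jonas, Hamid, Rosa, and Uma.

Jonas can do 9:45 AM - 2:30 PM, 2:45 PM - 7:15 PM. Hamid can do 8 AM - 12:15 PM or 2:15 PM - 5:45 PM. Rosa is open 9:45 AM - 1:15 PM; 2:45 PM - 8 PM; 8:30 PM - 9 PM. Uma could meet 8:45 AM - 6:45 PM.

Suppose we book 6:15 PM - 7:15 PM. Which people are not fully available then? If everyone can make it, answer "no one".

Jonas: free for 18:15-19:15. Hamid: not fully free for 18:15-19:15. Rosa: free for 18:15-19:15. Uma: not fully free for 18:15-19:15.

Hamid, Uma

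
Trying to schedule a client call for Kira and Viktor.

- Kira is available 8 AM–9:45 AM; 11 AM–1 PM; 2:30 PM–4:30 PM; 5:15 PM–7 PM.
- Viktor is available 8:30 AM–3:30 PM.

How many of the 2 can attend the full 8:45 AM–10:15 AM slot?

1

Viktor can make the full 08:45-10:15 slot — that's 1.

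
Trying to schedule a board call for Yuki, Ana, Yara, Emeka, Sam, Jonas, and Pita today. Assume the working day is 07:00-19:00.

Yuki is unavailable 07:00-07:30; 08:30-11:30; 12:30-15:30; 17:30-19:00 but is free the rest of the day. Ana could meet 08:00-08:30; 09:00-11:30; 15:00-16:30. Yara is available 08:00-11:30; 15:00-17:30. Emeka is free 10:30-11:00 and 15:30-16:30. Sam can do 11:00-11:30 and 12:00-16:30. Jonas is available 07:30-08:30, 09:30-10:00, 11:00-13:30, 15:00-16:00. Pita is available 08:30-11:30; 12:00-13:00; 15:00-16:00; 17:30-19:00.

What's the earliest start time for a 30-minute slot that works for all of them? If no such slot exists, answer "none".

15:30

Yuki free: 07:30-08:30, 11:30-12:30, 15:30-17:30 (invert busy blocks within the working day).
Ana free: 08:00-08:30, 09:00-11:30, 15:00-16:30.
Yara free: 08:00-11:30, 15:00-17:30.
Emeka free: 10:30-11:00, 15:30-16:30.
Sam free: 11:00-11:30, 12:00-16:30.
Jonas free: 07:30-08:30, 09:30-10:00, 11:00-13:30, 15:00-16:00.
Pita free: 08:30-11:30, 12:00-13:00, 15:00-16:00, 17:30-19:00.
Yuki ∩ Ana: 08:00-08:30, 15:30-16:30.
Yuki ∩ Ana ∩ Yara: 08:00-08:30, 15:30-16:30.
Yuki ∩ Ana ∩ Yara ∩ Emeka: 15:30-16:30.
Yuki ∩ Ana ∩ Yara ∩ Emeka ∩ Sam: 15:30-16:30.
Yuki ∩ Ana ∩ Yara ∩ Emeka ∩ Sam ∩ Jonas: 15:30-16:00.
Yuki ∩ Ana ∩ Yara ∩ Emeka ∩ Sam ∩ Jonas ∩ Pita: 15:30-16:00.
So the common availability across everyone is 15:30-16:00.
The first common window of at least 30 minutes is 15:30-16:00, so the earliest start is 15:30.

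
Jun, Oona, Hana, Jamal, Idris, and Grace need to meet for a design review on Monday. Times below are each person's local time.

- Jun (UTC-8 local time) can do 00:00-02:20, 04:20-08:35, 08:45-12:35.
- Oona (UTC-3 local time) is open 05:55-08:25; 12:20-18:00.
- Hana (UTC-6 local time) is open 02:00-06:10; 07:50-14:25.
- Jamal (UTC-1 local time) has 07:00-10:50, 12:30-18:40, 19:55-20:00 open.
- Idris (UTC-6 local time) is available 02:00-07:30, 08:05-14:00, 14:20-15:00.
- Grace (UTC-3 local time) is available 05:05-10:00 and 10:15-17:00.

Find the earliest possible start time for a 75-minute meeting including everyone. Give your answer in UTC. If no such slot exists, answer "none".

Jun in UTC: 08:00-10:20, 12:20-16:35, 16:45-20:35 (add 8h to convert from UTC-8).
Oona in UTC: 08:55-11:25, 15:20-21:00 (add 3h to convert from UTC-3).
Hana in UTC: 08:00-12:10, 13:50-20:25 (add 6h to convert from UTC-6).
Jamal in UTC: 08:00-11:50, 13:30-19:40, 20:55-21:00 (add 1h to convert from UTC-1).
Idris in UTC: 08:00-13:30, 14:05-20:00, 20:20-21:00 (add 6h to convert from UTC-6).
Grace in UTC: 08:05-13:00, 13:15-20:00 (add 3h to convert from UTC-3).
Jun ∩ Oona: 08:55-10:20, 15:20-16:35, 16:45-20:35.
Jun ∩ Oona ∩ Hana: 08:55-10:20, 15:20-16:35, 16:45-20:25.
Jun ∩ Oona ∩ Hana ∩ Jamal: 08:55-10:20, 15:20-16:35, 16:45-19:40.
Jun ∩ Oona ∩ Hana ∩ Jamal ∩ Idris: 08:55-10:20, 15:20-16:35, 16:45-19:40.
Jun ∩ Oona ∩ Hana ∩ Jamal ∩ Idris ∩ Grace: 08:55-10:20, 15:20-16:35, 16:45-19:40.
Those are the intersection windows.
The first common window of at least 75 minutes is 08:55-10:20, so the earliest start is 08:55.

08:55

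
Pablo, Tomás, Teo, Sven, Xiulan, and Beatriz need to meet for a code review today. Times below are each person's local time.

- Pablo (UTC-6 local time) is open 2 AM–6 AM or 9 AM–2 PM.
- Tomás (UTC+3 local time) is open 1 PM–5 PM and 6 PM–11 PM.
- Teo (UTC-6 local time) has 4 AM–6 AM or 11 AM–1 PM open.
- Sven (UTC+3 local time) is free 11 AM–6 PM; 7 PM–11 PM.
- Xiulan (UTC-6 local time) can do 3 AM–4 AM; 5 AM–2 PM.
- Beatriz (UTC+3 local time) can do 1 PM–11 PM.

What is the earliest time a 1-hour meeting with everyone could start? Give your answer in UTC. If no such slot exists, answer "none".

11:00

Pablo in UTC: 08:00-12:00, 15:00-20:00 (add 6h to convert from UTC-6).
Tomás in UTC: 10:00-14:00, 15:00-20:00 (subtract 3h to convert from UTC+3).
Teo in UTC: 10:00-12:00, 17:00-19:00 (add 6h to convert from UTC-6).
Sven in UTC: 08:00-15:00, 16:00-20:00 (subtract 3h to convert from UTC+3).
Xiulan in UTC: 09:00-10:00, 11:00-20:00 (add 6h to convert from UTC-6).
Beatriz in UTC: 10:00-20:00 (subtract 3h to convert from UTC+3).
Pablo ∩ Tomás: 10:00-12:00, 15:00-20:00.
Pablo ∩ Tomás ∩ Teo: 10:00-12:00, 17:00-19:00.
Pablo ∩ Tomás ∩ Teo ∩ Sven: 10:00-12:00, 17:00-19:00.
Pablo ∩ Tomás ∩ Teo ∩ Sven ∩ Xiulan: 11:00-12:00, 17:00-19:00.
Pablo ∩ Tomás ∩ Teo ∩ Sven ∩ Xiulan ∩ Beatriz: 11:00-12:00, 17:00-19:00.
The first common window of at least 60 minutes is 11:00-12:00, so the earliest start is 11:00.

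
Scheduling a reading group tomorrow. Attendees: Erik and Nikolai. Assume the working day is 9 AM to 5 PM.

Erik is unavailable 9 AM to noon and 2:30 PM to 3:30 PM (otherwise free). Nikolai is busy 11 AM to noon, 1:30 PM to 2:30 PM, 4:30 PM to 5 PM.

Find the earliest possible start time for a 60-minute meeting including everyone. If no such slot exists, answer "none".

12:00

Erik free: 12:00-14:30, 15:30-17:00 (invert busy blocks within the working day).
Nikolai free: 09:00-11:00, 12:00-13:30, 14:30-16:30 (invert busy blocks within the working day).
Erik ∩ Nikolai: 12:00-13:30, 15:30-16:30.
The first common window of at least 60 minutes is 12:00-13:30, so the earliest start is 12:00.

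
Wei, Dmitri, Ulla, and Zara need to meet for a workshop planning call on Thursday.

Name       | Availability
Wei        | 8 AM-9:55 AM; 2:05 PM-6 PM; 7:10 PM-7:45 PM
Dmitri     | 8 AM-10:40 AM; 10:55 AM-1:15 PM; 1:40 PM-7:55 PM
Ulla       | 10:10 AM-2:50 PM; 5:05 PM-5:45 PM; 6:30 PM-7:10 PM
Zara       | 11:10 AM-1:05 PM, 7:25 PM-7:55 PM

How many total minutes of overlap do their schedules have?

0

Wei ∩ Dmitri: 08:00-09:55, 14:05-18:00, 19:10-19:45.
Wei ∩ Dmitri ∩ Ulla: 14:05-14:50, 17:05-17:45.
Wei ∩ Dmitri ∩ Ulla ∩ Zara: ∅.
There is no time when everyone is free.
There is no common window, so the total is 0 minutes.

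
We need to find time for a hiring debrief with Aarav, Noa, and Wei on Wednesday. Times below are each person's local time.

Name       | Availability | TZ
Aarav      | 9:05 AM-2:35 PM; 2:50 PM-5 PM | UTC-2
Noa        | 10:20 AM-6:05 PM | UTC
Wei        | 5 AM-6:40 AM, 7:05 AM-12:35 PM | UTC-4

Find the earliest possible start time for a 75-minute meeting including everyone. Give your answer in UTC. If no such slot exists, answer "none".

11:05

Aarav in UTC: 11:05-16:35, 16:50-19:00 (add 2h to convert from UTC-2).
Noa in UTC: 10:20-18:05.
Wei in UTC: 09:00-10:40, 11:05-16:35 (add 4h to convert from UTC-4).
Aarav ∩ Noa: 11:05-16:35, 16:50-18:05.
Aarav ∩ Noa ∩ Wei: 11:05-16:35.
The first common window of at least 75 minutes is 11:05-16:35, so the earliest start is 11:05.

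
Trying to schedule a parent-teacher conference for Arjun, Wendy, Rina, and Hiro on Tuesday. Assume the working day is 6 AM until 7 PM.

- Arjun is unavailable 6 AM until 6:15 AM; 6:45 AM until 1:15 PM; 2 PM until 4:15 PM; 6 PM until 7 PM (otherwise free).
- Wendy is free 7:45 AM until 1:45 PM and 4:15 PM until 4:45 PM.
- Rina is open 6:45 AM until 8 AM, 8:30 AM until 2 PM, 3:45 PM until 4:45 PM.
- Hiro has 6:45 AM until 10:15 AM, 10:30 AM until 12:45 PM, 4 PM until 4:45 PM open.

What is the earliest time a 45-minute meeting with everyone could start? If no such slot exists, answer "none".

none

Arjun free: 06:15-06:45, 13:15-14:00, 16:15-18:00 (invert busy blocks within the working day).
Wendy free: 07:45-13:45, 16:15-16:45.
Rina free: 06:45-08:00, 08:30-14:00, 15:45-16:45.
Hiro free: 06:45-10:15, 10:30-12:45, 16:00-16:45.
Arjun ∩ Wendy: 13:15-13:45, 16:15-16:45.
Arjun ∩ Wendy ∩ Rina: 13:15-13:45, 16:15-16:45.
Arjun ∩ Wendy ∩ Rina ∩ Hiro: 16:15-16:45.
No common window is at least 45 minutes long.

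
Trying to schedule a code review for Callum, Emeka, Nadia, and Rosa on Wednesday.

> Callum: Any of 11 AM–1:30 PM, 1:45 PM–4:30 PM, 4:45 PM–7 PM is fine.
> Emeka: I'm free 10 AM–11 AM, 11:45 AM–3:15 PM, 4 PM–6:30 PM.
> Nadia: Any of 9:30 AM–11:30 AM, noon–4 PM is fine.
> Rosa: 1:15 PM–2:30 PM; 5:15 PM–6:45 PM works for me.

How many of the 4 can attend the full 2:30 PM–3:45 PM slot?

2

Callum and Nadia can make the full 14:30-15:45 slot — that's 2.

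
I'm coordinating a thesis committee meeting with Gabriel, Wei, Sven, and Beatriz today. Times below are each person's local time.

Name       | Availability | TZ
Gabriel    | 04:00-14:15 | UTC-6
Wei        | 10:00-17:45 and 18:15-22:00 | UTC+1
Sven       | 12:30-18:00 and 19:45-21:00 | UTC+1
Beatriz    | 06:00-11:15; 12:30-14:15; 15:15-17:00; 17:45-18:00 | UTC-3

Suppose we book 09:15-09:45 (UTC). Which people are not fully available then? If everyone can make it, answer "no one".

Gabriel in UTC: 10:00-20:15 (add 6h to convert from UTC-6).
Wei in UTC: 09:00-16:45, 17:15-21:00 (subtract 1h to convert from UTC+1).
Sven in UTC: 11:30-17:00, 18:45-20:00 (subtract 1h to convert from UTC+1).
Beatriz in UTC: 09:00-14:15, 15:30-17:15, 18:15-20:00, 20:45-21:00 (add 3h to convert from UTC-3).
Gabriel: not fully free for 09:15-09:45. Wei: free for 09:15-09:45. Sven: not fully free for 09:15-09:45. Beatriz: free for 09:15-09:45.

Gabriel, Sven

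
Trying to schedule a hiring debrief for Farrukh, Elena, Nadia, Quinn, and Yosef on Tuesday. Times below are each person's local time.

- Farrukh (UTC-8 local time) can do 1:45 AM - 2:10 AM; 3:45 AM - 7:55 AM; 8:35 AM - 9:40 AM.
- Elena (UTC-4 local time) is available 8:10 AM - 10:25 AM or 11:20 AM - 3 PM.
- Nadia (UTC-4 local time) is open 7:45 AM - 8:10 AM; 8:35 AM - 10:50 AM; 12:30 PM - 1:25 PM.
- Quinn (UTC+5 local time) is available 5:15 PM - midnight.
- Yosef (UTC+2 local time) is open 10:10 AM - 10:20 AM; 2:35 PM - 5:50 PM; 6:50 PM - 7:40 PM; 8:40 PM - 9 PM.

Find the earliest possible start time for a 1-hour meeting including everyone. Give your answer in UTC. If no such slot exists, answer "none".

12:35

Farrukh in UTC: 09:45-10:10, 11:45-15:55, 16:35-17:40 (add 8h to convert from UTC-8).
Elena in UTC: 12:10-14:25, 15:20-19:00 (add 4h to convert from UTC-4).
Nadia in UTC: 11:45-12:10, 12:35-14:50, 16:30-17:25 (add 4h to convert from UTC-4).
Quinn in UTC: 12:15-19:00 (subtract 5h to convert from UTC+5).
Yosef in UTC: 08:10-08:20, 12:35-15:50, 16:50-17:40, 18:40-19:00 (subtract 2h to convert from UTC+2).
Farrukh ∩ Elena: 12:10-14:25, 15:20-15:55, 16:35-17:40.
Farrukh ∩ Elena ∩ Nadia: 12:35-14:25, 16:35-17:25.
Farrukh ∩ Elena ∩ Nadia ∩ Quinn: 12:35-14:25, 16:35-17:25.
Farrukh ∩ Elena ∩ Nadia ∩ Quinn ∩ Yosef: 12:35-14:25, 16:50-17:25.
The first common window of at least 60 minutes is 12:35-14:25, so the earliest start is 12:35.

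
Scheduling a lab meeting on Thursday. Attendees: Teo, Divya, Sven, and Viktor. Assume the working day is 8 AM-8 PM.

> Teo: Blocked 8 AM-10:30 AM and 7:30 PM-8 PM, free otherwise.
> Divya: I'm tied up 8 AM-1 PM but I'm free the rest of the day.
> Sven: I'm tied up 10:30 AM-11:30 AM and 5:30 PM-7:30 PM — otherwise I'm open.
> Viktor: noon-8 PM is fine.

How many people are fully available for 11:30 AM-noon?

Teo free: 10:30-19:30 (invert busy blocks within the working day).
Divya free: 13:00-20:00 (invert busy blocks within the working day).
Sven free: 08:00-10:30, 11:30-17:30, 19:30-20:00 (invert busy blocks within the working day).
Viktor free: 12:00-20:00.
Teo and Sven can make the full 11:30-12:00 slot — that's 2.

2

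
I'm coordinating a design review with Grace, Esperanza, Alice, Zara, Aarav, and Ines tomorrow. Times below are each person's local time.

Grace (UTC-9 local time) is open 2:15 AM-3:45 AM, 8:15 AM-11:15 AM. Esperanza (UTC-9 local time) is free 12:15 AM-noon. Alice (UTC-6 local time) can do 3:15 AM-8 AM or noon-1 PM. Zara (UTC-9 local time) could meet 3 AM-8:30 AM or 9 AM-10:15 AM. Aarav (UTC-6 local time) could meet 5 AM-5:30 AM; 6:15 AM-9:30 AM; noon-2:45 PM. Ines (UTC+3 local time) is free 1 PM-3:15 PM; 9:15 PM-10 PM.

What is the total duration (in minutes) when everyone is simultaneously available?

Grace in UTC: 11:15-12:45, 17:15-20:15 (add 9h to convert from UTC-9).
Esperanza in UTC: 09:15-21:00 (add 9h to convert from UTC-9).
Alice in UTC: 09:15-14:00, 18:00-19:00 (add 6h to convert from UTC-6).
Zara in UTC: 12:00-17:30, 18:00-19:15 (add 9h to convert from UTC-9).
Aarav in UTC: 11:00-11:30, 12:15-15:30, 18:00-20:45 (add 6h to convert from UTC-6).
Ines in UTC: 10:00-12:15, 18:15-19:00 (subtract 3h to convert from UTC+3).
Grace ∩ Esperanza: 11:15-12:45, 17:15-20:15.
Grace ∩ Esperanza ∩ Alice: 11:15-12:45, 18:00-19:00.
Grace ∩ Esperanza ∩ Alice ∩ Zara: 12:00-12:45, 18:00-19:00.
Grace ∩ Esperanza ∩ Alice ∩ Zara ∩ Aarav: 12:15-12:45, 18:00-19:00.
Grace ∩ Esperanza ∩ Alice ∩ Zara ∩ Aarav ∩ Ines: 18:15-19:00.
That's a single block of 45 minutes.

45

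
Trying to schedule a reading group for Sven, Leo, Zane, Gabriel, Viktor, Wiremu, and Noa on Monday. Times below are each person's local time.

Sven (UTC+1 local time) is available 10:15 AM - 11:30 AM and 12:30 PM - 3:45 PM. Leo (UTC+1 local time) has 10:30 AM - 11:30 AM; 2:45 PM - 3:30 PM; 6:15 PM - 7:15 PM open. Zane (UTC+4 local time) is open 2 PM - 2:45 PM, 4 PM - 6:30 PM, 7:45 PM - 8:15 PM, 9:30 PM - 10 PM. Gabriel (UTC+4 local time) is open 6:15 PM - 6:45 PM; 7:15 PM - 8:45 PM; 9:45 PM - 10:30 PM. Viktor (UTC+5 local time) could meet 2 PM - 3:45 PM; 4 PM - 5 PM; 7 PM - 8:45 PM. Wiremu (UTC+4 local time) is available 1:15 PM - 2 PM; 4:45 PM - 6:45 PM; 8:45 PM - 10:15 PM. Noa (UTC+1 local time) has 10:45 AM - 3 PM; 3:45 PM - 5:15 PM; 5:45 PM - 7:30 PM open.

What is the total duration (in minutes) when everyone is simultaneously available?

Sven in UTC: 09:15-10:30, 11:30-14:45 (subtract 1h to convert from UTC+1).
Leo in UTC: 09:30-10:30, 13:45-14:30, 17:15-18:15 (subtract 1h to convert from UTC+1).
Zane in UTC: 10:00-10:45, 12:00-14:30, 15:45-16:15, 17:30-18:00 (subtract 4h to convert from UTC+4).
Gabriel in UTC: 14:15-14:45, 15:15-16:45, 17:45-18:30 (subtract 4h to convert from UTC+4).
Viktor in UTC: 09:00-10:45, 11:00-12:00, 14:00-15:45 (subtract 5h to convert from UTC+5).
Wiremu in UTC: 09:15-10:00, 12:45-14:45, 16:45-18:15 (subtract 4h to convert from UTC+4).
Noa in UTC: 09:45-14:00, 14:45-16:15, 16:45-18:30 (subtract 1h to convert from UTC+1).
Sven ∩ Leo: 09:30-10:30, 13:45-14:30.
Sven ∩ Leo ∩ Zane: 10:00-10:30, 13:45-14:30.
Sven ∩ Leo ∩ Zane ∩ Gabriel: 14:15-14:30.
Sven ∩ Leo ∩ Zane ∩ Gabriel ∩ Viktor: 14:15-14:30.
Sven ∩ Leo ∩ Zane ∩ Gabriel ∩ Viktor ∩ Wiremu: 14:15-14:30.
Sven ∩ Leo ∩ Zane ∩ Gabriel ∩ Viktor ∩ Wiremu ∩ Noa: ∅.
There is no time when everyone is free.
There is no common window, so the total is 0 minutes.

0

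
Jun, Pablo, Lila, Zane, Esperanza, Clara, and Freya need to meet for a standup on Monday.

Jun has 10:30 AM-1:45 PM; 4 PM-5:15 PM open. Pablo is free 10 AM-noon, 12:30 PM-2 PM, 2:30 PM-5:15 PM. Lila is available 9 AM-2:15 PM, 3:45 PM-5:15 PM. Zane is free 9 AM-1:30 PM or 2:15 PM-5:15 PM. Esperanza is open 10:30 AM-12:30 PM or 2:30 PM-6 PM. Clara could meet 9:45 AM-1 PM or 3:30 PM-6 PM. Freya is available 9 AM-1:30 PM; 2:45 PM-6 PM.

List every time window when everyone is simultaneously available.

Jun ∩ Pablo: 10:30-12:00, 12:30-13:45, 16:00-17:15.
Jun ∩ Pablo ∩ Lila: 10:30-12:00, 12:30-13:45, 16:00-17:15.
Jun ∩ Pablo ∩ Lila ∩ Zane: 10:30-12:00, 12:30-13:30, 16:00-17:15.
Jun ∩ Pablo ∩ Lila ∩ Zane ∩ Esperanza: 10:30-12:00, 16:00-17:15.
Jun ∩ Pablo ∩ Lila ∩ Zane ∩ Esperanza ∩ Clara: 10:30-12:00, 16:00-17:15.
Jun ∩ Pablo ∩ Lila ∩ Zane ∩ Esperanza ∩ Clara ∩ Freya: 10:30-12:00, 16:00-17:15.
So the common availability across everyone is 10:30-12:00, 16:00-17:15.

10:30-12:00, 16:00-17:15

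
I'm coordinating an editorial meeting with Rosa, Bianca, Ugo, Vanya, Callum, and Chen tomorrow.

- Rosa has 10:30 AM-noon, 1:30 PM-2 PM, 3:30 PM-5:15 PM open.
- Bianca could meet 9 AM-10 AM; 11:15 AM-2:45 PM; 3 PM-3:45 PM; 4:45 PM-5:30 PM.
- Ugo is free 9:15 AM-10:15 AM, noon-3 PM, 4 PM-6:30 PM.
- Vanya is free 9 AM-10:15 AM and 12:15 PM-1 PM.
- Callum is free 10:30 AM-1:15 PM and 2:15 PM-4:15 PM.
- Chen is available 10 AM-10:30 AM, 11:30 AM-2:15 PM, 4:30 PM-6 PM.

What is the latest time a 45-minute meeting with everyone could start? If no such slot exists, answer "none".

Rosa ∩ Bianca: 11:15-12:00, 13:30-14:00, 15:30-15:45, 16:45-17:15.
Rosa ∩ Bianca ∩ Ugo: 13:30-14:00, 16:45-17:15.
Rosa ∩ Bianca ∩ Ugo ∩ Vanya: ∅.
Rosa ∩ Bianca ∩ Ugo ∩ Vanya ∩ Callum: ∅.
Rosa ∩ Bianca ∩ Ugo ∩ Vanya ∩ Callum ∩ Chen: ∅.
There is no time when everyone is free.
No common window is at least 45 minutes long.

none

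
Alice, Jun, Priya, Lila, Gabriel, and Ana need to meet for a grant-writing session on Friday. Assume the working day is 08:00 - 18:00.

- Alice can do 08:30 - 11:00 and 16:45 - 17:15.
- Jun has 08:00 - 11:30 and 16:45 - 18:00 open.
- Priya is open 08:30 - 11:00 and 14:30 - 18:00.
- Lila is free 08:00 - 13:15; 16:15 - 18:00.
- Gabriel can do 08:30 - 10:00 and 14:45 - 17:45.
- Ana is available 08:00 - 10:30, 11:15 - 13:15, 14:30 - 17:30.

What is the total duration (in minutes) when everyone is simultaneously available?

120

Alice ∩ Jun: 08:30-11:00, 16:45-17:15.
Alice ∩ Jun ∩ Priya: 08:30-11:00, 16:45-17:15.
Alice ∩ Jun ∩ Priya ∩ Lila: 08:30-11:00, 16:45-17:15.
Alice ∩ Jun ∩ Priya ∩ Lila ∩ Gabriel: 08:30-10:00, 16:45-17:15.
Alice ∩ Jun ∩ Priya ∩ Lila ∩ Gabriel ∩ Ana: 08:30-10:00, 16:45-17:15.
So the common availability across everyone is 08:30-10:00, 16:45-17:15.
Summing the common windows: 90 + 30 = 120 minutes.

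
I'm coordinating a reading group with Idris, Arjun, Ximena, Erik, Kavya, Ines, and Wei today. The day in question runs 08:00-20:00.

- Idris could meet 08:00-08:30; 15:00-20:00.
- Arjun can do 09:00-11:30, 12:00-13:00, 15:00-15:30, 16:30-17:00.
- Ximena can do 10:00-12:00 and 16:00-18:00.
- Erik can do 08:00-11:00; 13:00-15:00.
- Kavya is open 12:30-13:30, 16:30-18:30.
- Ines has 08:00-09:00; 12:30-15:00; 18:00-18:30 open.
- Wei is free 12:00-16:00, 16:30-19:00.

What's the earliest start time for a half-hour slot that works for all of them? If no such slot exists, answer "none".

Idris ∩ Arjun: 15:00-15:30, 16:30-17:00.
Idris ∩ Arjun ∩ Ximena: 16:30-17:00.
Idris ∩ Arjun ∩ Ximena ∩ Erik: ∅.
Idris ∩ Arjun ∩ Ximena ∩ Erik ∩ Kavya: ∅.
Idris ∩ Arjun ∩ Ximena ∩ Erik ∩ Kavya ∩ Ines: ∅.
Idris ∩ Arjun ∩ Ximena ∩ Erik ∩ Kavya ∩ Ines ∩ Wei: ∅.
There is no time when everyone is free.
No common window is at least 30 minutes long.

none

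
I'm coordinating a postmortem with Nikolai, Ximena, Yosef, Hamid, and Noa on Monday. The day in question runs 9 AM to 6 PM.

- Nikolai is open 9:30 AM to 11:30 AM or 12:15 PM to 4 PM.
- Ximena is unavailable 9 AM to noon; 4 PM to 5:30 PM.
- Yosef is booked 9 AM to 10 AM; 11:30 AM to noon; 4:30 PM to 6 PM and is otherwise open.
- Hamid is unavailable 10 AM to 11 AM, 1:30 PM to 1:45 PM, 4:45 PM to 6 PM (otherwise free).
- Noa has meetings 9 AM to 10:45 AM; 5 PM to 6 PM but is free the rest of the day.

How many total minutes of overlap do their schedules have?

Nikolai free: 09:30-11:30, 12:15-16:00.
Ximena free: 12:00-16:00, 17:30-18:00 (invert busy blocks within the working day).
Yosef free: 10:00-11:30, 12:00-16:30 (invert busy blocks within the working day).
Hamid free: 09:00-10:00, 11:00-13:30, 13:45-16:45 (invert busy blocks within the working day).
Noa free: 10:45-17:00 (invert busy blocks within the working day).
Nikolai ∩ Ximena: 12:15-16:00.
Nikolai ∩ Ximena ∩ Yosef: 12:15-16:00.
Nikolai ∩ Ximena ∩ Yosef ∩ Hamid: 12:15-13:30, 13:45-16:00.
Nikolai ∩ Ximena ∩ Yosef ∩ Hamid ∩ Noa: 12:15-13:30, 13:45-16:00.
Summing the common windows: 75 + 135 = 210 minutes.

210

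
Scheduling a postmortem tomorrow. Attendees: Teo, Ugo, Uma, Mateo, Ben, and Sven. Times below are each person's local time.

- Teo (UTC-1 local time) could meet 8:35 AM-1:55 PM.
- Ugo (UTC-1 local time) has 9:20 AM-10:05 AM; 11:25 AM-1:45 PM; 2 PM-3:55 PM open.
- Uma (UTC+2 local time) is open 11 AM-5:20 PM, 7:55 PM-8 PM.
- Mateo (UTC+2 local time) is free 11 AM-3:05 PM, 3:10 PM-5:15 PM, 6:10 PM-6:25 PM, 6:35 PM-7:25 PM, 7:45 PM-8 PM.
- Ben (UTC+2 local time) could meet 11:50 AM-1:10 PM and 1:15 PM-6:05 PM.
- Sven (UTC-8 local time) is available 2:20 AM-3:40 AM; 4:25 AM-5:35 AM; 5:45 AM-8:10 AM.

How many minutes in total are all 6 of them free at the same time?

Teo in UTC: 09:35-14:55 (add 1h to convert from UTC-1).
Ugo in UTC: 10:20-11:05, 12:25-14:45, 15:00-16:55 (add 1h to convert from UTC-1).
Uma in UTC: 09:00-15:20, 17:55-18:00 (subtract 2h to convert from UTC+2).
Mateo in UTC: 09:00-13:05, 13:10-15:15, 16:10-16:25, 16:35-17:25, 17:45-18:00 (subtract 2h to convert from UTC+2).
Ben in UTC: 09:50-11:10, 11:15-16:05 (subtract 2h to convert from UTC+2).
Sven in UTC: 10:20-11:40, 12:25-13:35, 13:45-16:10 (add 8h to convert from UTC-8).
Teo ∩ Ugo: 10:20-11:05, 12:25-14:45.
Teo ∩ Ugo ∩ Uma: 10:20-11:05, 12:25-14:45.
Teo ∩ Ugo ∩ Uma ∩ Mateo: 10:20-11:05, 12:25-13:05, 13:10-14:45.
Teo ∩ Ugo ∩ Uma ∩ Mateo ∩ Ben: 10:20-11:05, 12:25-13:05, 13:10-14:45.
Teo ∩ Ugo ∩ Uma ∩ Mateo ∩ Ben ∩ Sven: 10:20-11:05, 12:25-13:05, 13:10-13:35, 13:45-14:45.
Summing the common windows: 45 + 40 + 25 + 60 = 170 minutes.

170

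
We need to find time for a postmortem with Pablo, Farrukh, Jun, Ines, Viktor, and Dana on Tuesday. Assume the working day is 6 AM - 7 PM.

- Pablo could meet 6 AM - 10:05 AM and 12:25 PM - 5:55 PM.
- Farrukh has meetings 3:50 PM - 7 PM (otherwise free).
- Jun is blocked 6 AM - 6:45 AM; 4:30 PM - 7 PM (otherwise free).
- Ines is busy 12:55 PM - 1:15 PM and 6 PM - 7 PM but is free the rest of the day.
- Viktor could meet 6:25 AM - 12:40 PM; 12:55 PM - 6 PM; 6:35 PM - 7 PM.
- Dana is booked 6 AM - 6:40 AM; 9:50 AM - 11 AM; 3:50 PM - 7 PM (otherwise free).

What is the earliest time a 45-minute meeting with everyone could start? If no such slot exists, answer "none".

Pablo free: 06:00-10:05, 12:25-17:55.
Farrukh free: 06:00-15:50 (invert busy blocks within the working day).
Jun free: 06:45-16:30 (invert busy blocks within the working day).
Ines free: 06:00-12:55, 13:15-18:00 (invert busy blocks within the working day).
Viktor free: 06:25-12:40, 12:55-18:00, 18:35-19:00.
Dana free: 06:40-09:50, 11:00-15:50 (invert busy blocks within the working day).
Pablo ∩ Farrukh: 06:00-10:05, 12:25-15:50.
Pablo ∩ Farrukh ∩ Jun: 06:45-10:05, 12:25-15:50.
Pablo ∩ Farrukh ∩ Jun ∩ Ines: 06:45-10:05, 12:25-12:55, 13:15-15:50.
Pablo ∩ Farrukh ∩ Jun ∩ Ines ∩ Viktor: 06:45-10:05, 12:25-12:40, 13:15-15:50.
Pablo ∩ Farrukh ∩ Jun ∩ Ines ∩ Viktor ∩ Dana: 06:45-09:50, 12:25-12:40, 13:15-15:50.
The first common window of at least 45 minutes is 06:45-09:50, so the earliest start is 06:45.

06:45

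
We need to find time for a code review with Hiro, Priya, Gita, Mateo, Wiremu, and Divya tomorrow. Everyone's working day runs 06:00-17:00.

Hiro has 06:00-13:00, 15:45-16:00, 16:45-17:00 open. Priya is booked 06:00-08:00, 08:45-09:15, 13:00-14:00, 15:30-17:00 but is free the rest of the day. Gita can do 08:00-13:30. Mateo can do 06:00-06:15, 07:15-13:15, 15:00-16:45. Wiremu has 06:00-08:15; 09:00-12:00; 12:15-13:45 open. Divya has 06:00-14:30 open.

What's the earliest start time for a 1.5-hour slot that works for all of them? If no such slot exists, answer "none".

09:15

Hiro free: 06:00-13:00, 15:45-16:00, 16:45-17:00.
Priya free: 08:00-08:45, 09:15-13:00, 14:00-15:30 (invert busy blocks within the working day).
Gita free: 08:00-13:30.
Mateo free: 06:00-06:15, 07:15-13:15, 15:00-16:45.
Wiremu free: 06:00-08:15, 09:00-12:00, 12:15-13:45.
Divya free: 06:00-14:30.
Hiro ∩ Priya: 08:00-08:45, 09:15-13:00.
Hiro ∩ Priya ∩ Gita: 08:00-08:45, 09:15-13:00.
Hiro ∩ Priya ∩ Gita ∩ Mateo: 08:00-08:45, 09:15-13:00.
Hiro ∩ Priya ∩ Gita ∩ Mateo ∩ Wiremu: 08:00-08:15, 09:15-12:00, 12:15-13:00.
Hiro ∩ Priya ∩ Gita ∩ Mateo ∩ Wiremu ∩ Divya: 08:00-08:15, 09:15-12:00, 12:15-13:00.
So the common availability across everyone is 08:00-08:15, 09:15-12:00, 12:15-13:00.
The first common window of at least 90 minutes is 09:15-12:00, so the earliest start is 09:15.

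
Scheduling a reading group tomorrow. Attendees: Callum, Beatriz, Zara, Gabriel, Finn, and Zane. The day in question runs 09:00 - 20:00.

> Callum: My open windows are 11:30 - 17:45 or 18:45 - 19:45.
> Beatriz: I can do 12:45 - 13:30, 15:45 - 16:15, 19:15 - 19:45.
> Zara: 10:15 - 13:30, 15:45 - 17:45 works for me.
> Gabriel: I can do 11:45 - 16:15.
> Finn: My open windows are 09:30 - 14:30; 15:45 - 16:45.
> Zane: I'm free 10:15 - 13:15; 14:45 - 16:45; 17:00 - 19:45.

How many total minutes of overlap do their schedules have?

60

Callum ∩ Beatriz: 12:45-13:30, 15:45-16:15, 19:15-19:45.
Callum ∩ Beatriz ∩ Zara: 12:45-13:30, 15:45-16:15.
Callum ∩ Beatriz ∩ Zara ∩ Gabriel: 12:45-13:30, 15:45-16:15.
Callum ∩ Beatriz ∩ Zara ∩ Gabriel ∩ Finn: 12:45-13:30, 15:45-16:15.
Callum ∩ Beatriz ∩ Zara ∩ Gabriel ∩ Finn ∩ Zane: 12:45-13:15, 15:45-16:15.
So the common availability across everyone is 12:45-13:15, 15:45-16:15.
Summing the common windows: 30 + 30 = 60 minutes.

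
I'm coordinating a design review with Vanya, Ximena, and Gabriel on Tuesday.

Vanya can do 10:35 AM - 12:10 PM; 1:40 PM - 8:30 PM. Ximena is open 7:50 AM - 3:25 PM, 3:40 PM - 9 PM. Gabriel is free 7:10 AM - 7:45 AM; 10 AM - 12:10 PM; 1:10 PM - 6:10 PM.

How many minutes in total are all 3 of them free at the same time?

350

Vanya ∩ Ximena: 10:35-12:10, 13:40-15:25, 15:40-20:30.
Vanya ∩ Ximena ∩ Gabriel: 10:35-12:10, 13:40-15:25, 15:40-18:10.
Those are the intersection windows.
Summing the common windows: 95 + 105 + 150 = 350 minutes.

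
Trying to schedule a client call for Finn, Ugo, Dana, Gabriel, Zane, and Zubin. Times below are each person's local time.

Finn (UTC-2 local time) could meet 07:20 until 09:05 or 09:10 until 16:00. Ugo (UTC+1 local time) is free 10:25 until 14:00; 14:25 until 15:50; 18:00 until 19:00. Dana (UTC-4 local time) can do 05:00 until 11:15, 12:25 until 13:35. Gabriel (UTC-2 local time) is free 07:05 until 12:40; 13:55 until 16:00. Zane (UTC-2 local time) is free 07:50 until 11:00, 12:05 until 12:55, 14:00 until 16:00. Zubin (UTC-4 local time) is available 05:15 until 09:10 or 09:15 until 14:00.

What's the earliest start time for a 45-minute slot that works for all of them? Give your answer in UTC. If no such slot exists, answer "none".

09:50

Finn in UTC: 09:20-11:05, 11:10-18:00 (add 2h to convert from UTC-2).
Ugo in UTC: 09:25-13:00, 13:25-14:50, 17:00-18:00 (subtract 1h to convert from UTC+1).
Dana in UTC: 09:00-15:15, 16:25-17:35 (add 4h to convert from UTC-4).
Gabriel in UTC: 09:05-14:40, 15:55-18:00 (add 2h to convert from UTC-2).
Zane in UTC: 09:50-13:00, 14:05-14:55, 16:00-18:00 (add 2h to convert from UTC-2).
Zubin in UTC: 09:15-13:10, 13:15-18:00 (add 4h to convert from UTC-4).
Finn ∩ Ugo: 09:25-11:05, 11:10-13:00, 13:25-14:50, 17:00-18:00.
Finn ∩ Ugo ∩ Dana: 09:25-11:05, 11:10-13:00, 13:25-14:50, 17:00-17:35.
Finn ∩ Ugo ∩ Dana ∩ Gabriel: 09:25-11:05, 11:10-13:00, 13:25-14:40, 17:00-17:35.
Finn ∩ Ugo ∩ Dana ∩ Gabriel ∩ Zane: 09:50-11:05, 11:10-13:00, 14:05-14:40, 17:00-17:35.
Finn ∩ Ugo ∩ Dana ∩ Gabriel ∩ Zane ∩ Zubin: 09:50-11:05, 11:10-13:00, 14:05-14:40, 17:00-17:35.
So the common availability across everyone is 09:50-11:05, 11:10-13:00, 14:05-14:40, 17:00-17:35.
The first common window of at least 45 minutes is 09:50-11:05, so the earliest start is 09:50.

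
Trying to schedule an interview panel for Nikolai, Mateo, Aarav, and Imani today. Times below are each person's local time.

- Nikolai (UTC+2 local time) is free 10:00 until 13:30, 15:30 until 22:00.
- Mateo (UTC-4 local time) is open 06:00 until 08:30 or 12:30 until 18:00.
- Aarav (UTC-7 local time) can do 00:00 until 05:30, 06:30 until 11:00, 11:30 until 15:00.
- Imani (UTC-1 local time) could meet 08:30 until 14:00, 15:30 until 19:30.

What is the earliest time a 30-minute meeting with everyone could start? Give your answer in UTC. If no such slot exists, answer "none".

10:00

Nikolai in UTC: 08:00-11:30, 13:30-20:00 (subtract 2h to convert from UTC+2).
Mateo in UTC: 10:00-12:30, 16:30-22:00 (add 4h to convert from UTC-4).
Aarav in UTC: 07:00-12:30, 13:30-18:00, 18:30-22:00 (add 7h to convert from UTC-7).
Imani in UTC: 09:30-15:00, 16:30-20:30 (add 1h to convert from UTC-1).
Nikolai ∩ Mateo: 10:00-11:30, 16:30-20:00.
Nikolai ∩ Mateo ∩ Aarav: 10:00-11:30, 16:30-18:00, 18:30-20:00.
Nikolai ∩ Mateo ∩ Aarav ∩ Imani: 10:00-11:30, 16:30-18:00, 18:30-20:00.
The first common window of at least 30 minutes is 10:00-11:30, so the earliest start is 10:00.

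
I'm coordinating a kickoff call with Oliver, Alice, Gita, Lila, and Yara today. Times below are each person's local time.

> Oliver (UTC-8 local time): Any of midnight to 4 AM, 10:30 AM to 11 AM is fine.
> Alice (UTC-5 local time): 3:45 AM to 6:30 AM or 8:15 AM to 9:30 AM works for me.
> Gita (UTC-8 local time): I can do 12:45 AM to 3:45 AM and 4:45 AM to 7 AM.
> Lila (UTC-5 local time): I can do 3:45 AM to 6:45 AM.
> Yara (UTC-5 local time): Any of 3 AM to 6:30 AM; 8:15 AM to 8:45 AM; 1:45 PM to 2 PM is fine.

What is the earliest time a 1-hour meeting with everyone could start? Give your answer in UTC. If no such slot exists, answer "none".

08:45

Oliver in UTC: 08:00-12:00, 18:30-19:00 (add 8h to convert from UTC-8).
Alice in UTC: 08:45-11:30, 13:15-14:30 (add 5h to convert from UTC-5).
Gita in UTC: 08:45-11:45, 12:45-15:00 (add 8h to convert from UTC-8).
Lila in UTC: 08:45-11:45 (add 5h to convert from UTC-5).
Yara in UTC: 08:00-11:30, 13:15-13:45, 18:45-19:00 (add 5h to convert from UTC-5).
Oliver ∩ Alice: 08:45-11:30.
Oliver ∩ Alice ∩ Gita: 08:45-11:30.
Oliver ∩ Alice ∩ Gita ∩ Lila: 08:45-11:30.
Oliver ∩ Alice ∩ Gita ∩ Lila ∩ Yara: 08:45-11:30.
The first common window of at least 60 minutes is 08:45-11:30, so the earliest start is 08:45.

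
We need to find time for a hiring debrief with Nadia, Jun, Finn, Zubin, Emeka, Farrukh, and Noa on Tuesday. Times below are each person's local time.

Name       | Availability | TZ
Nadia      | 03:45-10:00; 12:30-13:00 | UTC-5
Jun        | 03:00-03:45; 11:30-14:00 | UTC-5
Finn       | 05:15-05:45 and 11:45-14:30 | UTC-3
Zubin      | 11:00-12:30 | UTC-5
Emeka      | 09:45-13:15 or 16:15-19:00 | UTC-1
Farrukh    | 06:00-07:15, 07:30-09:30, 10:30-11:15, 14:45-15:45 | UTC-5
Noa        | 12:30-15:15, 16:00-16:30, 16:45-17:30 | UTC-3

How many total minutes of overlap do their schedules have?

Nadia in UTC: 08:45-15:00, 17:30-18:00 (add 5h to convert from UTC-5).
Jun in UTC: 08:00-08:45, 16:30-19:00 (add 5h to convert from UTC-5).
Finn in UTC: 08:15-08:45, 14:45-17:30 (add 3h to convert from UTC-3).
Zubin in UTC: 16:00-17:30 (add 5h to convert from UTC-5).
Emeka in UTC: 10:45-14:15, 17:15-20:00 (add 1h to convert from UTC-1).
Farrukh in UTC: 11:00-12:15, 12:30-14:30, 15:30-16:15, 19:45-20:45 (add 5h to convert from UTC-5).
Noa in UTC: 15:30-18:15, 19:00-19:30, 19:45-20:30 (add 3h to convert from UTC-3).
Nadia ∩ Jun: 17:30-18:00.
Nadia ∩ Jun ∩ Finn: ∅.
Nadia ∩ Jun ∩ Finn ∩ Zubin: ∅.
Nadia ∩ Jun ∩ Finn ∩ Zubin ∩ Emeka: ∅.
Nadia ∩ Jun ∩ Finn ∩ Zubin ∩ Emeka ∩ Farrukh: ∅.
Nadia ∩ Jun ∩ Finn ∩ Zubin ∩ Emeka ∩ Farrukh ∩ Noa: ∅.
There is no time when everyone is free.
There is no common window, so the total is 0 minutes.

0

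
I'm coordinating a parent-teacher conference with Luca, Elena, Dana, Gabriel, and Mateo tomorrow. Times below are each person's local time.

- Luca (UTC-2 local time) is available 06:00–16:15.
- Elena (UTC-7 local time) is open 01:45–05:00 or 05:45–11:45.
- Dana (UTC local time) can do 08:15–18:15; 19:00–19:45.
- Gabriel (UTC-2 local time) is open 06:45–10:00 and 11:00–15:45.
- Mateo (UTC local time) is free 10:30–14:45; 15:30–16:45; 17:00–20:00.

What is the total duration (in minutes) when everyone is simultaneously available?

Luca in UTC: 08:00-18:15 (add 2h to convert from UTC-2).
Elena in UTC: 08:45-12:00, 12:45-18:45 (add 7h to convert from UTC-7).
Dana in UTC: 08:15-18:15, 19:00-19:45.
Gabriel in UTC: 08:45-12:00, 13:00-17:45 (add 2h to convert from UTC-2).
Mateo in UTC: 10:30-14:45, 15:30-16:45, 17:00-20:00.
Luca ∩ Elena: 08:45-12:00, 12:45-18:15.
Luca ∩ Elena ∩ Dana: 08:45-12:00, 12:45-18:15.
Luca ∩ Elena ∩ Dana ∩ Gabriel: 08:45-12:00, 13:00-17:45.
Luca ∩ Elena ∩ Dana ∩ Gabriel ∩ Mateo: 10:30-12:00, 13:00-14:45, 15:30-16:45, 17:00-17:45.
Summing the common windows: 90 + 105 + 75 + 45 = 315 minutes.

315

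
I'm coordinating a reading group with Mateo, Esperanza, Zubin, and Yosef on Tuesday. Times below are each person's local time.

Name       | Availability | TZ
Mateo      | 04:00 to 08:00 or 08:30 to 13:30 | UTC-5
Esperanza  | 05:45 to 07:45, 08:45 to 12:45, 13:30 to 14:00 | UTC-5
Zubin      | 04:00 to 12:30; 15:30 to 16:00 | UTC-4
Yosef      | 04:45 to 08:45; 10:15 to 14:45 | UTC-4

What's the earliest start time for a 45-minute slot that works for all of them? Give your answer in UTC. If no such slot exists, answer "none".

Mateo in UTC: 09:00-13:00, 13:30-18:30 (add 5h to convert from UTC-5).
Esperanza in UTC: 10:45-12:45, 13:45-17:45, 18:30-19:00 (add 5h to convert from UTC-5).
Zubin in UTC: 08:00-16:30, 19:30-20:00 (add 4h to convert from UTC-4).
Yosef in UTC: 08:45-12:45, 14:15-18:45 (add 4h to convert from UTC-4).
Mateo ∩ Esperanza: 10:45-12:45, 13:45-17:45.
Mateo ∩ Esperanza ∩ Zubin: 10:45-12:45, 13:45-16:30.
Mateo ∩ Esperanza ∩ Zubin ∩ Yosef: 10:45-12:45, 14:15-16:30.
The first common window of at least 45 minutes is 10:45-12:45, so the earliest start is 10:45.

10:45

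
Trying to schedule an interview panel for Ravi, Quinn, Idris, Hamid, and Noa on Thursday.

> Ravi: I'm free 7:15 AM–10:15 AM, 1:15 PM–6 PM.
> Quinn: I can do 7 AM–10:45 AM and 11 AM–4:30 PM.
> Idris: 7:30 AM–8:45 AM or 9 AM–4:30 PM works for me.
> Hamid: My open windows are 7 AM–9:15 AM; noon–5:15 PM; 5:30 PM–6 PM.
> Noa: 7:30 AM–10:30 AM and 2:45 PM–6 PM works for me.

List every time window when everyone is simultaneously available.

Ravi ∩ Quinn: 07:15-10:15, 13:15-16:30.
Ravi ∩ Quinn ∩ Idris: 07:30-08:45, 09:00-10:15, 13:15-16:30.
Ravi ∩ Quinn ∩ Idris ∩ Hamid: 07:30-08:45, 09:00-09:15, 13:15-16:30.
Ravi ∩ Quinn ∩ Idris ∩ Hamid ∩ Noa: 07:30-08:45, 09:00-09:15, 14:45-16:30.
So the common availability across everyone is 07:30-08:45, 09:00-09:15, 14:45-16:30.

07:30-08:45, 09:00-09:15, 14:45-16:30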